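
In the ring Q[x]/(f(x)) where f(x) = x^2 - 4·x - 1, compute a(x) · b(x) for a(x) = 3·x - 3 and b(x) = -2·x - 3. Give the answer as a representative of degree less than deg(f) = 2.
First multiply in Q[x] without reducing: a · b = -6·x^2 - 3·x + 9. Now divide by f(x) = x^2 - 4·x - 1, eliminating the leading term at each step:
  leading term -6·x^2: subtract (-6)·f(x) = -6·x^2 + 24·x + 6, leaving 3 - 27·x
The degree is now < 2, so this is the remainder. Hence a · b ≡ 3 - 27·x in Q[x]/(f).

Final answer: a · b ≡ 3 - 27·x (mod f(x))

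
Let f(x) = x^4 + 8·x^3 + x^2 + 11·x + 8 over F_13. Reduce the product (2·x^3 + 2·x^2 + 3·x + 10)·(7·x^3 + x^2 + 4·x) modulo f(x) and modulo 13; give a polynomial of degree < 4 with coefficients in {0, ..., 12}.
Multiply as integer polynomials: a · b = 14·x^6 + 16·x^5 + 31·x^4 + 81·x^3 + 22·x^2 + 40·x. Reducing coefficients mod 13: a · b ≡ x^6 + 3·x^5 + 5·x^4 + 3·x^3 + 9·x^2 + x. Now divide by f(x) = x^4 + 8·x^3 + x^2 + 11·x + 8 in F_13[x], eliminating the leading term at each step:
  leading term x^6: subtract (x^2)·f(x) = x^6 + 8·x^5 + x^4 + 11·x^3 + 8·x^2, leaving 8·x^5 + 4·x^4 + 5·x^3 + x^2 + x (coefficients mod 13)
  leading term 8·x^5: subtract (8·x)·f(x) = 8·x^5 + 12·x^4 + 8·x^3 + 10·x^2 + 12·x, leaving 5·x^4 + 10·x^3 + 4·x^2 + 2·x (coefficients mod 13)
  leading term 5·x^4: subtract (5)·f(x) = 5·x^4 + x^3 + 5·x^2 + 3·x + 1, leaving 9·x^3 + 12·x^2 + 12·x + 12 (coefficients mod 13)
The degree is now < 4, so this is the remainder. Hence a · b ≡ 9·x^3 + 12·x^2 + 12·x + 12 in F_13[x]/(f).

Final answer: a · b ≡ 9·x^3 + 12·x^2 + 12·x + 12 (mod f(x))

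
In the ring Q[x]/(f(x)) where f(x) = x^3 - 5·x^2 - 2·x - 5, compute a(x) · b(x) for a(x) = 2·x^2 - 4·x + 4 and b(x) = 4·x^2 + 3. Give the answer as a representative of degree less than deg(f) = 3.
a · b ≡ 158·x^2 + 76·x + 132 (mod f(x))

First multiply in Q[x] without reducing: a · b = 8·x^4 - 16·x^3 + 22·x^2 - 12·x + 12. Now divide by f(x) = x^3 - 5·x^2 - 2·x - 5, eliminating the leading term at each step:
  leading term 8·x^4: subtract (8·x)·f(x) = 8·x^4 - 40·x^3 - 16·x^2 - 40·x, leaving 24·x^3 + 38·x^2 + 28·x + 12
  leading term 24·x^3: subtract (24)·f(x) = 24·x^3 - 120·x^2 - 48·x - 120, leaving 158·x^2 + 76·x + 132
The degree is now < 3, so this is the remainder. Hence a · b ≡ 158·x^2 + 76·x + 132 in Q[x]/(f).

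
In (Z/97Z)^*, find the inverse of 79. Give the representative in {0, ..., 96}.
79^(−1) ≡ 70 (mod 97)

Apply the extended Euclidean algorithm to (97, 79), tracking rows (r, s, t) with s·97 + t·79 = r. Each division r_prev = q·r_cur + r_new produces the new row as (previous row) − q·(current row):
  row A: (97, 1, 0)   [1·97 + 0·79 = 97]
  row B: (79, 0, 1)   [0·97 + 1·79 = 79]
  97 = 1·79 + 18   → row C = row A − 1·row B = (18, 1, −1)   [check: 1·97 − 1·79 = 18]
  79 = 4·18 + 7   → row D = row B − 4·row C = (7, −4, 5)   [check: −4·97 + 5·79 = 7]
  18 = 2·7 + 4   → row E = row C − 2·row D = (4, 9, −11)   [check: 9·97 − 11·79 = 4]
  7 = 1·4 + 3   → row F = row D − 1·row E = (3, −13, 16)   [check: −13·97 + 16·79 = 3]
  4 = 1·3 + 1   → row G = row E − 1·row F = (1, 22, −27)   [check: 22·97 − 27·79 = 1]
  3 = 3·1 + 0   → remainder 0, stop. gcd = 1 (last nonzero row G).
The gcd is 1, so 79 is invertible mod 97. The last nonzero row gives 22·97 − 27·79 = 1, so t = −27. So 79^(−1) ≡ −27 ≡ 70 (mod 97). Verify: 79 · 70 = 5530 ≡ 1 (mod 97). ✓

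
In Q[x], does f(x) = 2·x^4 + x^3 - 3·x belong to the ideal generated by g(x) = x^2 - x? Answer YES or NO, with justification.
YES

In Q[x] the ideal (g) consists of all multiples of g, so f ∈ (g) iff g | f, i.e. iff the remainder of f on division by g is 0. Divide f by g (g is monic, so eliminate the leading term of the running remainder at each step):
  leading term 2·x^4: subtract (2·x^2)·g(x) = 2·x^4 - 2·x^3, leaving 3·x^3 - 3·x
  leading term 3·x^3: subtract (3·x)·g(x) = 3·x^3 - 3·x^2, leaving 3·x^2 - 3·x
  leading term 3·x^2: subtract (3)·g(x) = 3·x^2 - 3·x, leaving 0
The remainder is 0, so f(x) = g(x) · h(x) with h(x) = 2·x^2 + 3·x + 3. Hence g | f, i.e. f ∈ (g).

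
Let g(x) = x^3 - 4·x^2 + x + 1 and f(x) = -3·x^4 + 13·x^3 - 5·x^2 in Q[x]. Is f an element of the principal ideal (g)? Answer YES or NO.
In Q[x] the ideal (g) consists of all multiples of g, so f ∈ (g) iff g | f, i.e. iff the remainder of f on division by g is 0. Divide f by g (g is monic, so eliminate the leading term of the running remainder at each step):
  leading term -3·x^4: subtract (-3·x)·g(x) = -3·x^4 + 12·x^3 - 3·x^2 - 3·x, leaving x^3 - 2·x^2 + 3·x
  leading term x^3: subtract (1)·g(x) = x^3 - 4·x^2 + x + 1, leaving 2·x^2 + 2·x - 1
The remainder r(x) = 2·x^2 + 2·x - 1 ≠ 0 (and deg r < deg g), so g ∤ f, i.e. f ∉ (g).

Final answer: NO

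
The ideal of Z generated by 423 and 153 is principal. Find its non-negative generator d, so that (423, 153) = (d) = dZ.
(423, 153) = (9); d = 9

In the PID Z, (a, b) is generated by gcd(a, b). Compute gcd(423, 153) with the extended Euclidean algorithm, tracking rows (r, s, t) with s·423 + t·153 = r:
  row A: (423, 1, 0)   [1·423 + 0·153 = 423]
  row B: (153, 0, 1)   [0·423 + 1·153 = 153]
  423 = 2·153 + 117   → row C = row A − 2·row B = (117, 1, −2)   [check: 1·423 − 2·153 = 117]
  153 = 1·117 + 36   → row D = row B − 1·row C = (36, −1, 3)   [check: −1·423 + 3·153 = 36]
  117 = 3·36 + 9   → row E = row C − 3·row D = (9, 4, −11)   [check: 4·423 − 11·153 = 9]
  36 = 4·9 + 0   → remainder 0, stop. gcd = 9 (last nonzero row E).
So gcd(423, 153) = 9, with Bézout identity 4·423 − 11·153 = 9. Containment (⊇): the Bézout identity exhibits 9 as an element of (423, 153), giving (9) ⊆ (423, 153). Containment (⊆): since 9 | 423 and 9 | 153 (423 = 9·47, 153 = 9·17), every Z-linear combination of 423 and 153 is divisible by 9, so (423, 153) ⊆ (9). Therefore (423, 153) = (9), d = 9.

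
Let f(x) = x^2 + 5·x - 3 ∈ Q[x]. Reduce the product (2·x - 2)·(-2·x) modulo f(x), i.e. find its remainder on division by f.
First multiply in Q[x] without reducing: a · b = -4·x^2 + 4·x. Now divide by f(x) = x^2 + 5·x - 3, eliminating the leading term at each step:
  leading term -4·x^2: subtract (-4)·f(x) = -4·x^2 - 20·x + 12, leaving 24·x - 12
The degree is now < 2, so this is the remainder. Hence a · b ≡ 24·x - 12 in Q[x]/(f).

Final answer: a · b ≡ 24·x - 12 (mod f(x))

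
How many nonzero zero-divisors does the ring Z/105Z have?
Z/105Z has 56 nonzero zero-divisors

In Z/105Z each nonzero element is either a unit (gcd with 105 is 1) or a zero-divisor (gcd > 1). The number of units is φ(105): factorise 105 = 3 · 5 · 7, so φ(105) = (3 − 1) · (5 − 1) · (7 − 1) = 2 · 4 · 6 = 48. The nonzero elements number 105 − 1 = 104. Hence the nonzero zero-divisors number 104 − 48 = 56.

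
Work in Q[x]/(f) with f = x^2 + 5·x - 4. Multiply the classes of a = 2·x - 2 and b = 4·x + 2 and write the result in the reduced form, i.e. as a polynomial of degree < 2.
First multiply in Q[x] without reducing: a · b = 8·x^2 - 4·x - 4. Now divide by f(x) = x^2 + 5·x - 4, eliminating the leading term at each step:
  leading term 8·x^2: subtract (8)·f(x) = 8·x^2 + 40·x - 32, leaving 28 - 44·x
The degree is now < 2, so this is the remainder. Hence a · b ≡ 28 - 44·x in Q[x]/(f).

Final answer: a · b ≡ 28 - 44·x (mod f(x))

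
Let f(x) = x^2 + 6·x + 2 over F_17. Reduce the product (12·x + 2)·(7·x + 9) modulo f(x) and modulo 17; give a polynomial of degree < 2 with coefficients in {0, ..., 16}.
a · b ≡ 9·x + 3 (mod f(x))

Multiply as integer polynomials: a · b = 84·x^2 + 122·x + 18. Reducing coefficients mod 17: a · b ≡ 16·x^2 + 3·x + 1. Now divide by f(x) = x^2 + 6·x + 2 in F_17[x], eliminating the leading term at each step:
  leading term 16·x^2: subtract (16)·f(x) = 16·x^2 + 11·x + 15, leaving 9·x + 3 (coefficients mod 17)
The degree is now < 2, so this is the remainder. Hence a · b ≡ 9·x + 3 in F_17[x]/(f).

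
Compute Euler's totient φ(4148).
φ is multiplicative, with φ(p^e) = p^e − p^(e−1). Factorise 4148 = 2^2 · 17 · 61. Then
  φ(4148) = (2^2 − 2^1) · (17 − 1) · (61 − 1) = 2 · 16 · 60 = 1920.

Final answer: φ(4148) = 1920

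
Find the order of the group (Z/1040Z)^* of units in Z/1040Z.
(Z/1040Z)^* consists of the classes a with gcd(a, 1040) = 1, so its order is φ(1040). φ is multiplicative, with φ(p^e) = p^e − p^(e−1). Factorise 1040 = 2^4 · 5 · 13. Then
  φ(1040) = (2^4 − 2^3) · (5 − 1) · (13 − 1) = 8 · 4 · 12 = 384.
Thus |(Z/1040Z)^*| = 384.

Final answer: |(Z/1040Z)^*| = 384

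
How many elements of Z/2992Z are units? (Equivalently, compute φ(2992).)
Z/2992Z has φ(2992) = 1280 units

An element a ∈ Z/2992Z is a unit iff gcd(a, 2992) = 1, so the number of units is φ(2992). φ is multiplicative, with φ(p^e) = p^e − p^(e−1). Factorise 2992 = 2^4 · 11 · 17. Then
  φ(2992) = (2^4 − 2^3) · (11 − 1) · (17 − 1) = 8 · 10 · 16 = 1280.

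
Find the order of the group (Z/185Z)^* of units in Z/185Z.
(Z/185Z)^* consists of the classes a with gcd(a, 185) = 1, so its order is φ(185). φ is multiplicative, with φ(p^e) = p^e − p^(e−1). Factorise 185 = 5 · 37. Then
  φ(185) = (5 − 1) · (37 − 1) = 4 · 36 = 144.
Thus |(Z/185Z)^*| = 144.

Final answer: |(Z/185Z)^*| = 144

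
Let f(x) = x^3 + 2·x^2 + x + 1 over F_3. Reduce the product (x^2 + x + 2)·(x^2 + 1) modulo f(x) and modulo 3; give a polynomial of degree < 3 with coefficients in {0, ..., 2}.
Multiply as integer polynomials: a · b = x^4 + x^3 + 3·x^2 + x + 2. Reducing coefficients mod 3: a · b ≡ x^4 + x^3 + x + 2. Now divide by f(x) = x^3 + 2·x^2 + x + 1 in F_3[x], eliminating the leading term at each step:
  leading term x^4: subtract (x)·f(x) = x^4 + 2·x^3 + x^2 + x, leaving 2·x^3 + 2·x^2 + 2 (coefficients mod 3)
  leading term 2·x^3: subtract (2)·f(x) = 2·x^3 + x^2 + 2·x + 2, leaving x^2 + x (coefficients mod 3)
The degree is now < 3, so this is the remainder. Hence a · b ≡ x^2 + x in F_3[x]/(f).

Final answer: a · b ≡ x^2 + x (mod f(x))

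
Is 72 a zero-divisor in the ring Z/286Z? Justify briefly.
YES

gcd(72, 286) = 2 > 1, so 72 is not a unit in Z/286Z. In Z/nZ every nonzero non-unit is a zero-divisor: explicitly, take b = 286/gcd = 143 ≠ 0 (mod 286); then 72·143 = 10296 = 36·286, i.e. 72·143 ≡ 0 (mod 286). So 72 is a zero-divisor.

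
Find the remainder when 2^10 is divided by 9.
Use repeated squaring. Binary(10) = 1010. Walk through the bits of the exponent 10 left-to-right: at each bit after the leading one, square the running value, then multiply by 2 if the bit is 1 (always reducing mod 9):
  bit 1 = 1 (leading): start with 2.
  bit 2 = 0: square 2^2 = 4 (mod 9).
  bit 3 = 1: square 4^2 = 16 ≡ 7; bit is 1, so multiply 7·2 = 14 ≡ 5 (mod 9).
  bit 4 = 0: square 5^2 = 25 ≡ 7 (mod 9).
Final value: 2^10 ≡ 7 (mod 9).

Final answer: 7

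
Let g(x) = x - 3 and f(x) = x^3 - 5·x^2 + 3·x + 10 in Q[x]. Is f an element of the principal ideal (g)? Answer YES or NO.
NO

In Q[x] the ideal (g) consists of all multiples of g, so f ∈ (g) iff g | f, i.e. iff the remainder of f on division by g is 0. Divide f by g (g is monic, so eliminate the leading term of the running remainder at each step):
  leading term x^3: subtract (x^2)·g(x) = x^3 - 3·x^2, leaving -2·x^2 + 3·x + 10
  leading term -2·x^2: subtract (-2·x)·g(x) = -2·x^2 + 6·x, leaving 10 - 3·x
  leading term -3·x: subtract (-3)·g(x) = 9 - 3·x, leaving 1
The remainder r(x) = 1 ≠ 0 (and deg r < deg g), so g ∤ f, i.e. f ∉ (g).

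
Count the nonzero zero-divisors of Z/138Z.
In Z/138Z each nonzero element is either a unit (gcd with 138 is 1) or a zero-divisor (gcd > 1). The number of units is φ(138): factorise 138 = 2 · 3 · 23, so φ(138) = (2 − 1) · (3 − 1) · (23 − 1) = 1 · 2 · 22 = 44. The nonzero elements number 138 − 1 = 137. Hence the nonzero zero-divisors number 137 − 44 = 93.

Final answer: Z/138Z has 93 nonzero zero-divisors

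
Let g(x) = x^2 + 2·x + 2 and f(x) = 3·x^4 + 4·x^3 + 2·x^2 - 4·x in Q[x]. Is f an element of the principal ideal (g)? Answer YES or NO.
YES

In Q[x] the ideal (g) consists of all multiples of g, so f ∈ (g) iff g | f, i.e. iff the remainder of f on division by g is 0. Divide f by g (g is monic, so eliminate the leading term of the running remainder at each step):
  leading term 3·x^4: subtract (3·x^2)·g(x) = 3·x^4 + 6·x^3 + 6·x^2, leaving -2·x^3 - 4·x^2 - 4·x
  leading term -2·x^3: subtract (-2·x)·g(x) = -2·x^3 - 4·x^2 - 4·x, leaving 0
The remainder is 0, so f(x) = g(x) · h(x) with h(x) = 3·x^2 - 2·x. Hence g | f, i.e. f ∈ (g).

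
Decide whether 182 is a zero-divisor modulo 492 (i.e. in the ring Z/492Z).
gcd(182, 492) = 2 > 1, so 182 is not a unit in Z/492Z. In Z/nZ every nonzero non-unit is a zero-divisor: explicitly, take b = 492/gcd = 246 ≠ 0 (mod 492); then 182·246 = 44772 = 91·492, i.e. 182·246 ≡ 0 (mod 492). So 182 is a zero-divisor.

Final answer: YES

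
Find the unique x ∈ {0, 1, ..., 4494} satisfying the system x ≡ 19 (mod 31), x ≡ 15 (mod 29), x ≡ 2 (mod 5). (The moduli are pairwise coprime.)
x ≡ 4452 (mod 4495); the representative in [0, 4495) is 4452

The moduli 31, 29, 5 are pairwise coprime, so by the CRT there is a unique solution mod 31·29·5 = 4495.
Solve by successive substitution. Start with x ≡ 19 (mod 31).
  Combine with x ≡ 15 (mod 29): write x = 19 + 31·t and require 19 + 31·t ≡ 15 (mod 29), i.e. 31·t ≡ 15 − 19 ≡ 25 (mod 29). Since 31^(−1) ≡ 15 (mod 29) (31 ≡ 2 (mod 29)), t ≡ 15·25 ≡ 27 (mod 29). So x ≡ 19 + 31·27 = 856 (mod 899).
  Combine with x ≡ 2 (mod 5): write x = 856 + 899·t and require 856 + 899·t ≡ 2 (mod 5), i.e. 899·t ≡ 2 − 856 ≡ 1 (mod 5). Since 899^(−1) ≡ 4 (mod 5) (899 ≡ 4 (mod 5)), t ≡ 4·1 ≡ 4 (mod 5). So x ≡ 856 + 899·4 = 4452 (mod 4495).
Unique solution in [0, 4495): x = 4452.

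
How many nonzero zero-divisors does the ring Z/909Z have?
Z/909Z has 308 nonzero zero-divisors

In Z/909Z each nonzero element is either a unit (gcd with 909 is 1) or a zero-divisor (gcd > 1). The number of units is φ(909): factorise 909 = 3^2 · 101, so φ(909) = (3^2 − 3^1) · (101 − 1) = 6 · 100 = 600. The nonzero elements number 909 − 1 = 908. Hence the nonzero zero-divisors number 908 − 600 = 308.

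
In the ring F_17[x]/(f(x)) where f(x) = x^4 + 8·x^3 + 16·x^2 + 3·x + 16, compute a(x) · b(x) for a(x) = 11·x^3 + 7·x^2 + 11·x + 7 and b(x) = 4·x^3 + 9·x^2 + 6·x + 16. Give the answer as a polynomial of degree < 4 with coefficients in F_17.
a · b ≡ 2·x^3 + 2·x^2 + 11·x + 4 (mod f(x))

Multiply as integer polynomials: a · b = 44·x^6 + 127·x^5 + 173·x^4 + 345·x^3 + 241·x^2 + 218·x + 112. Reducing coefficients mod 17: a · b ≡ 10·x^6 + 8·x^5 + 3·x^4 + 5·x^3 + 3·x^2 + 14·x + 10. Now divide by f(x) = x^4 + 8·x^3 + 16·x^2 + 3·x + 16 in F_17[x], eliminating the leading term at each step:
  leading term 10·x^6: subtract (10·x^2)·f(x) = 10·x^6 + 12·x^5 + 7·x^4 + 13·x^3 + 7·x^2, leaving 13·x^5 + 13·x^4 + 9·x^3 + 13·x^2 + 14·x + 10 (coefficients mod 17)
  leading term 13·x^5: subtract (13·x)·f(x) = 13·x^5 + 2·x^4 + 4·x^3 + 5·x^2 + 4·x, leaving 11·x^4 + 5·x^3 + 8·x^2 + 10·x + 10 (coefficients mod 17)
  leading term 11·x^4: subtract (11)·f(x) = 11·x^4 + 3·x^3 + 6·x^2 + 16·x + 6, leaving 2·x^3 + 2·x^2 + 11·x + 4 (coefficients mod 17)
The degree is now < 4, so this is the remainder. Hence a · b ≡ 2·x^3 + 2·x^2 + 11·x + 4 in F_17[x]/(f).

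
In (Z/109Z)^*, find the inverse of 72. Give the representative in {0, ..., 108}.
72^(−1) ≡ 53 (mod 109)

Apply the extended Euclidean algorithm to (109, 72), tracking rows (r, s, t) with s·109 + t·72 = r. Each division r_prev = q·r_cur + r_new produces the new row as (previous row) − q·(current row):
  row A: (109, 1, 0)   [1·109 + 0·72 = 109]
  row B: (72, 0, 1)   [0·109 + 1·72 = 72]
  109 = 1·72 + 37   → row C = row A − 1·row B = (37, 1, −1)   [check: 1·109 − 1·72 = 37]
  72 = 1·37 + 35   → row D = row B − 1·row C = (35, −1, 2)   [check: −1·109 + 2·72 = 35]
  37 = 1·35 + 2   → row E = row C − 1·row D = (2, 2, −3)   [check: 2·109 − 3·72 = 2]
  35 = 17·2 + 1   → row F = row D − 17·row E = (1, −35, 53)   [check: −35·109 + 53·72 = 1]
  2 = 2·1 + 0   → remainder 0, stop. gcd = 1 (last nonzero row F).
The gcd is 1, so 72 is invertible mod 109. The last nonzero row gives −35·109 + 53·72 = 1, so t = 53. So 72^(−1) ≡ 53 (mod 109). Verify: 72 · 53 = 3816 ≡ 1 (mod 109). ✓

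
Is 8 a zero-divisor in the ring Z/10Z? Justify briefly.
gcd(8, 10) = 2 > 1, so 8 is not a unit in Z/10Z. In Z/nZ every nonzero non-unit is a zero-divisor: explicitly, take b = 10/gcd = 5 ≠ 0 (mod 10); then 8·5 = 40 = 4·10, i.e. 8·5 ≡ 0 (mod 10). So 8 is a zero-divisor.

Final answer: YES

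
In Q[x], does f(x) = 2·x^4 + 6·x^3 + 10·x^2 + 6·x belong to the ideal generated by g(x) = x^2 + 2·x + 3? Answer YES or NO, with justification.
YES

In Q[x] the ideal (g) consists of all multiples of g, so f ∈ (g) iff g | f, i.e. iff the remainder of f on division by g is 0. Divide f by g (g is monic, so eliminate the leading term of the running remainder at each step):
  leading term 2·x^4: subtract (2·x^2)·g(x) = 2·x^4 + 4·x^3 + 6·x^2, leaving 2·x^3 + 4·x^2 + 6·x
  leading term 2·x^3: subtract (2·x)·g(x) = 2·x^3 + 4·x^2 + 6·x, leaving 0
The remainder is 0, so f(x) = g(x) · h(x) with h(x) = 2·x^2 + 2·x. Hence g | f, i.e. f ∈ (g).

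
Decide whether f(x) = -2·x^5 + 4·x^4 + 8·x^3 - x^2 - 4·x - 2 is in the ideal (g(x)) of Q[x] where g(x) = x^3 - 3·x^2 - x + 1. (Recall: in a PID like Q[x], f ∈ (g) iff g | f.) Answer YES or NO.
In Q[x] the ideal (g) consists of all multiples of g, so f ∈ (g) iff g | f, i.e. iff the remainder of f on division by g is 0. Divide f by g (g is monic, so eliminate the leading term of the running remainder at each step):
  leading term -2·x^5: subtract (-2·x^2)·g(x) = -2·x^5 + 6·x^4 + 2·x^3 - 2·x^2, leaving -2·x^4 + 6·x^3 + x^2 - 4·x - 2
  leading term -2·x^4: subtract (-2·x)·g(x) = -2·x^4 + 6·x^3 + 2·x^2 - 2·x, leaving -x^2 - 2·x - 2
The remainder r(x) = -x^2 - 2·x - 2 ≠ 0 (and deg r < deg g), so g ∤ f, i.e. f ∉ (g).

Final answer: NO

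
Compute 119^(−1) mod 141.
Apply the extended Euclidean algorithm to (141, 119), tracking rows (r, s, t) with s·141 + t·119 = r. Each division r_prev = q·r_cur + r_new produces the new row as (previous row) − q·(current row):
  row A: (141, 1, 0)   [1·141 + 0·119 = 141]
  row B: (119, 0, 1)   [0·141 + 1·119 = 119]
  141 = 1·119 + 22   → row C = row A − 1·row B = (22, 1, −1)   [check: 1·141 − 1·119 = 22]
  119 = 5·22 + 9   → row D = row B − 5·row C = (9, −5, 6)   [check: −5·141 + 6·119 = 9]
  22 = 2·9 + 4   → row E = row C − 2·row D = (4, 11, −13)   [check: 11·141 − 13·119 = 4]
  9 = 2·4 + 1   → row F = row D − 2·row E = (1, −27, 32)   [check: −27·141 + 32·119 = 1]
  4 = 4·1 + 0   → remainder 0, stop. gcd = 1 (last nonzero row F).
The gcd is 1, so 119 is invertible mod 141. The last nonzero row gives −27·141 + 32·119 = 1, so t = 32. So 119^(−1) ≡ 32 (mod 141). Verify: 119 · 32 = 3808 ≡ 1 (mod 141). ✓

Final answer: 119^(−1) ≡ 32 (mod 141)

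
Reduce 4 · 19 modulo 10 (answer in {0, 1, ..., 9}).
Reduce the factors first: 19 ≡ 9 (mod 10), so 4 · 19 ≡ 4 · 9 (mod 10). 4 · 9 = 36. Dividing by 10: 36 = 3·10 + 6. So (4 · 19) mod 10 = 6.

Final answer: 6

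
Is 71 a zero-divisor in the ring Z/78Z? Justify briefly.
NO

gcd(71, 78) = 1, so 71 is a unit in Z/78Z (it has a multiplicative inverse). A unit cannot be a zero-divisor: if 71·b ≡ 0 then multiplying both sides by 71^(−1) gives b ≡ 0. So 71 is not a zero-divisor.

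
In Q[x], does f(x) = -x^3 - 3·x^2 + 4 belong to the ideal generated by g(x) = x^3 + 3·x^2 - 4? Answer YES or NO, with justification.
YES

In Q[x] the ideal (g) consists of all multiples of g, so f ∈ (g) iff g | f, i.e. iff the remainder of f on division by g is 0. Divide f by g (g is monic, so eliminate the leading term of the running remainder at each step):
  leading term -x^3: subtract (-1)·g(x) = -x^3 - 3·x^2 + 4, leaving 0
The remainder is 0, so f(x) = g(x) · h(x) with h(x) = -1. Hence g | f, i.e. f ∈ (g).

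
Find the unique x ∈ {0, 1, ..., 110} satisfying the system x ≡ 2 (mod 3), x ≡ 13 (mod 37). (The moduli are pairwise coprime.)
x ≡ 50 (mod 111); the representative in [0, 111) is 50

The moduli 3, 37 are pairwise coprime, so by the CRT there is a unique solution mod 3·37 = 111.
Solve by successive substitution. Start with x ≡ 2 (mod 3).
  Combine with x ≡ 13 (mod 37): write x = 2 + 3·t and require 2 + 3·t ≡ 13 (mod 37), i.e. 3·t ≡ 13 − 2 ≡ 11 (mod 37). Since 3^(−1) ≡ 25 (mod 37), t ≡ 25·11 ≡ 16 (mod 37). So x ≡ 2 + 3·16 = 50 (mod 111).
Unique solution in [0, 111): x = 50.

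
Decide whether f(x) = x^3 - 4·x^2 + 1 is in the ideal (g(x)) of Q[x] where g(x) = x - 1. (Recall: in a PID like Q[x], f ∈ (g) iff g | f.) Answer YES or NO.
In Q[x] the ideal (g) consists of all multiples of g, so f ∈ (g) iff g | f, i.e. iff the remainder of f on division by g is 0. Divide f by g (g is monic, so eliminate the leading term of the running remainder at each step):
  leading term x^3: subtract (x^2)·g(x) = x^3 - x^2, leaving 1 - 3·x^2
  leading term -3·x^2: subtract (-3·x)·g(x) = -3·x^2 + 3·x, leaving 1 - 3·x
  leading term -3·x: subtract (-3)·g(x) = 3 - 3·x, leaving -2
The remainder r(x) = -2 ≠ 0 (and deg r < deg g), so g ∤ f, i.e. f ∉ (g).

Final answer: NO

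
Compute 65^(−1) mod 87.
Apply the extended Euclidean algorithm to (87, 65), tracking rows (r, s, t) with s·87 + t·65 = r. Each division r_prev = q·r_cur + r_new produces the new row as (previous row) − q·(current row):
  row A: (87, 1, 0)   [1·87 + 0·65 = 87]
  row B: (65, 0, 1)   [0·87 + 1·65 = 65]
  87 = 1·65 + 22   → row C = row A − 1·row B = (22, 1, −1)   [check: 1·87 − 1·65 = 22]
  65 = 2·22 + 21   → row D = row B − 2·row C = (21, −2, 3)   [check: −2·87 + 3·65 = 21]
  22 = 1·21 + 1   → row E = row C − 1·row D = (1, 3, −4)   [check: 3·87 − 4·65 = 1]
  21 = 21·1 + 0   → remainder 0, stop. gcd = 1 (last nonzero row E).
The gcd is 1, so 65 is invertible mod 87. The last nonzero row gives 3·87 − 4·65 = 1, so t = −4. So 65^(−1) ≡ −4 ≡ 83 (mod 87). Verify: 65 · 83 = 5395 ≡ 1 (mod 87). ✓

Final answer: 65^(−1) ≡ 83 (mod 87)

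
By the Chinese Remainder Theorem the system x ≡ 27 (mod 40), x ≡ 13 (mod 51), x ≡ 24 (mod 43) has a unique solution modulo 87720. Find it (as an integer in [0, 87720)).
The moduli 40, 51, 43 are pairwise coprime, so by the CRT there is a unique solution mod 40·51·43 = 87720.
Solve by successive substitution. Start with x ≡ 27 (mod 40).
  Combine with x ≡ 13 (mod 51): write x = 27 + 40·t and require 27 + 40·t ≡ 13 (mod 51), i.e. 40·t ≡ 13 − 27 ≡ 37 (mod 51). Since 40^(−1) ≡ 37 (mod 51), t ≡ 37·37 ≡ 43 (mod 51). So x ≡ 27 + 40·43 = 1747 (mod 2040).
  Combine with x ≡ 24 (mod 43): write x = 1747 + 2040·t and require 1747 + 2040·t ≡ 24 (mod 43), i.e. 2040·t ≡ 24 − 1747 ≡ 40 (mod 43). Since 2040^(−1) ≡ 34 (mod 43) (2040 ≡ 19 (mod 43)), t ≡ 34·40 ≡ 27 (mod 43). So x ≡ 1747 + 2040·27 = 56827 (mod 87720).
Unique solution in [0, 87720): x = 56827.

Final answer: x ≡ 56827 (mod 87720); the representative in [0, 87720) is 56827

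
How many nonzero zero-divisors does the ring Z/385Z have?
Z/385Z has 144 nonzero zero-divisors

In Z/385Z each nonzero element is either a unit (gcd with 385 is 1) or a zero-divisor (gcd > 1). The number of units is φ(385): factorise 385 = 5 · 7 · 11, so φ(385) = (5 − 1) · (7 − 1) · (11 − 1) = 4 · 6 · 10 = 240. The nonzero elements number 385 − 1 = 384. Hence the nonzero zero-divisors number 384 − 240 = 144.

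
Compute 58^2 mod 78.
10

Use repeated squaring. Binary(2) = 10. Walk through the bits of the exponent 2 left-to-right: at each bit after the leading one, square the running value, then multiply by 58 if the bit is 1 (always reducing mod 78):
  bit 1 = 1 (leading): start with 58.
  bit 2 = 0: square 58^2 = 3364 ≡ 10 (mod 78).
Final value: 58^2 ≡ 10 (mod 78).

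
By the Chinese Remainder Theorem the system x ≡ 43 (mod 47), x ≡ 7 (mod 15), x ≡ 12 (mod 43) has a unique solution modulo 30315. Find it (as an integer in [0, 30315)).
x ≡ 6247 (mod 30315); the representative in [0, 30315) is 6247

The moduli 47, 15, 43 are pairwise coprime, so by the CRT there is a unique solution mod 47·15·43 = 30315.
Solve by successive substitution. Start with x ≡ 43 (mod 47).
  Combine with x ≡ 7 (mod 15): write x = 43 + 47·t and require 43 + 47·t ≡ 7 (mod 15), i.e. 47·t ≡ 7 − 43 ≡ 9 (mod 15). Since 47^(−1) ≡ 8 (mod 15) (47 ≡ 2 (mod 15)), t ≡ 8·9 ≡ 12 (mod 15). So x ≡ 43 + 47·12 = 607 (mod 705).
  Combine with x ≡ 12 (mod 43): write x = 607 + 705·t and require 607 + 705·t ≡ 12 (mod 43), i.e. 705·t ≡ 12 − 607 ≡ 7 (mod 43). Since 705^(−1) ≡ 38 (mod 43) (705 ≡ 17 (mod 43)), t ≡ 38·7 ≡ 8 (mod 43). So x ≡ 607 + 705·8 = 6247 (mod 30315).
Unique solution in [0, 30315): x = 6247.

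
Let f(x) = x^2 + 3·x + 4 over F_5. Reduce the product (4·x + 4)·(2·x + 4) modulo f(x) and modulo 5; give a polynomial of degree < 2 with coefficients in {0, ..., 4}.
a · b ≡ 4 (mod f(x))

Multiply as integer polynomials: a · b = 8·x^2 + 24·x + 16. Reducing coefficients mod 5: a · b ≡ 3·x^2 + 4·x + 1. Now divide by f(x) = x^2 + 3·x + 4 in F_5[x], eliminating the leading term at each step:
  leading term 3·x^2: subtract (3)·f(x) = 3·x^2 + 4·x + 2, leaving 4 (coefficients mod 5)
The degree is now < 2, so this is the remainder. Hence a · b ≡ 4 in F_5[x]/(f).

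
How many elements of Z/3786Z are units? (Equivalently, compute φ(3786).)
Z/3786Z has φ(3786) = 1260 units

An element a ∈ Z/3786Z is a unit iff gcd(a, 3786) = 1, so the number of units is φ(3786). φ is multiplicative, with φ(p^e) = p^e − p^(e−1). Factorise 3786 = 2 · 3 · 631. Then
  φ(3786) = (2 − 1) · (3 − 1) · (631 − 1) = 1 · 2 · 630 = 1260.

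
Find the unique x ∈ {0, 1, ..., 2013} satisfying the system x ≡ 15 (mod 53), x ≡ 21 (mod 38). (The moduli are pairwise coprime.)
x ≡ 439 (mod 2014); the representative in [0, 2014) is 439

The moduli 53, 38 are pairwise coprime, so by the CRT there is a unique solution mod 53·38 = 2014.
Solve by successive substitution. Start with x ≡ 15 (mod 53).
  Combine with x ≡ 21 (mod 38): write x = 15 + 53·t and require 15 + 53·t ≡ 21 (mod 38), i.e. 53·t ≡ 21 − 15 ≡ 6 (mod 38). Since 53^(−1) ≡ 33 (mod 38) (53 ≡ 15 (mod 38)), t ≡ 33·6 ≡ 8 (mod 38). So x ≡ 15 + 53·8 = 439 (mod 2014).
Unique solution in [0, 2014): x = 439.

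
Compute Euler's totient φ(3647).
φ is multiplicative, with φ(p^e) = p^e − p^(e−1). Factorise 3647 = 7 · 521. Then
  φ(3647) = (7 − 1) · (521 − 1) = 6 · 520 = 3120.

Final answer: φ(3647) = 3120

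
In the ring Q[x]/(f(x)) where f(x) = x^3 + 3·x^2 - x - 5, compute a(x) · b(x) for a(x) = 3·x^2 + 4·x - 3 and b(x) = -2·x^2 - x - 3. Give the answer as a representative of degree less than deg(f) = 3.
a · b ≡ -34·x^2 - 32·x + 44 (mod f(x))

First multiply in Q[x] without reducing: a · b = -6·x^4 - 11·x^3 - 7·x^2 - 9·x + 9. Now divide by f(x) = x^3 + 3·x^2 - x - 5, eliminating the leading term at each step:
  leading term -6·x^4: subtract (-6·x)·f(x) = -6·x^4 - 18·x^3 + 6·x^2 + 30·x, leaving 7·x^3 - 13·x^2 - 39·x + 9
  leading term 7·x^3: subtract (7)·f(x) = 7·x^3 + 21·x^2 - 7·x - 35, leaving -34·x^2 - 32·x + 44
The degree is now < 3, so this is the remainder. Hence a · b ≡ -34·x^2 - 32·x + 44 in Q[x]/(f).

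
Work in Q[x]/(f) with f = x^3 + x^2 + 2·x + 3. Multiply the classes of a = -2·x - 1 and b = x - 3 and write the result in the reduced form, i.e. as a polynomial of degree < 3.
a · b ≡ -2·x^2 + 5·x + 3 (mod f(x))

First multiply in Q[x] without reducing: a · b = -2·x^2 + 5·x + 3. This already has degree < 3, so no reduction is needed. Hence a · b ≡ -2·x^2 + 5·x + 3 in Q[x]/(f).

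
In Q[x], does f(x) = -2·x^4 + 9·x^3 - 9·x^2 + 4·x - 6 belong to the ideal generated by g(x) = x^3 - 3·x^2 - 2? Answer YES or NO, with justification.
YES

In Q[x] the ideal (g) consists of all multiples of g, so f ∈ (g) iff g | f, i.e. iff the remainder of f on division by g is 0. Divide f by g (g is monic, so eliminate the leading term of the running remainder at each step):
  leading term -2·x^4: subtract (-2·x)·g(x) = -2·x^4 + 6·x^3 + 4·x, leaving 3·x^3 - 9·x^2 - 6
  leading term 3·x^3: subtract (3)·g(x) = 3·x^3 - 9·x^2 - 6, leaving 0
The remainder is 0, so f(x) = g(x) · h(x) with h(x) = 3 - 2·x. Hence g | f, i.e. f ∈ (g).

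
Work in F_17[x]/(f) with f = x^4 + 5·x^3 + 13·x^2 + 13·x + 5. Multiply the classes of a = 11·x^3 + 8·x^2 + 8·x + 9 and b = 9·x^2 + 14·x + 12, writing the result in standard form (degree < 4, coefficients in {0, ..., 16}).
Multiply as integer polynomials: a · b = 99·x^5 + 226·x^4 + 316·x^3 + 289·x^2 + 222·x + 108. Reducing coefficients mod 17: a · b ≡ 14·x^5 + 5·x^4 + 10·x^3 + x + 6. Now divide by f(x) = x^4 + 5·x^3 + 13·x^2 + 13·x + 5 in F_17[x], eliminating the leading term at each step:
  leading term 14·x^5: subtract (14·x)·f(x) = 14·x^5 + 2·x^4 + 12·x^3 + 12·x^2 + 2·x, leaving 3·x^4 + 15·x^3 + 5·x^2 + 16·x + 6 (coefficients mod 17)
  leading term 3·x^4: subtract (3)·f(x) = 3·x^4 + 15·x^3 + 5·x^2 + 5·x + 15, leaving 11·x + 8 (coefficients mod 17)
The degree is now < 4, so this is the remainder. Hence a · b ≡ 11·x + 8 in F_17[x]/(f).

Final answer: a · b ≡ 11·x + 8 (mod f(x))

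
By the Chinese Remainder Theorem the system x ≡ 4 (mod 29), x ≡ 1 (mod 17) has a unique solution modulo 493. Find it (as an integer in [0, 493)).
x ≡ 120 (mod 493); the representative in [0, 493) is 120

The moduli 29, 17 are pairwise coprime, so by the CRT there is a unique solution mod 29·17 = 493.
Solve by successive substitution. Start with x ≡ 4 (mod 29).
  Combine with x ≡ 1 (mod 17): write x = 4 + 29·t and require 4 + 29·t ≡ 1 (mod 17), i.e. 29·t ≡ 1 − 4 ≡ 14 (mod 17). Since 29^(−1) ≡ 10 (mod 17) (29 ≡ 12 (mod 17)), t ≡ 10·14 ≡ 4 (mod 17). So x ≡ 4 + 29·4 = 120 (mod 493).
Unique solution in [0, 493): x = 120.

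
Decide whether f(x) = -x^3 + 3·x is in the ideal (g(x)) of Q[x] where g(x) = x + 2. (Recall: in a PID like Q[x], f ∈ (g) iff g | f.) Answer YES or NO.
In Q[x] the ideal (g) consists of all multiples of g, so f ∈ (g) iff g | f, i.e. iff the remainder of f on division by g is 0. Divide f by g (g is monic, so eliminate the leading term of the running remainder at each step):
  leading term -x^3: subtract (-x^2)·g(x) = -x^3 - 2·x^2, leaving 2·x^2 + 3·x
  leading term 2·x^2: subtract (2·x)·g(x) = 2·x^2 + 4·x, leaving -x
  leading term -x: subtract (-1)·g(x) = -x - 2, leaving 2
The remainder r(x) = 2 ≠ 0 (and deg r < deg g), so g ∤ f, i.e. f ∉ (g).

Final answer: NO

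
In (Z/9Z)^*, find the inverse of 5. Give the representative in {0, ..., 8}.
5^(−1) ≡ 2 (mod 9)

Apply the extended Euclidean algorithm to (9, 5), tracking rows (r, s, t) with s·9 + t·5 = r. Each division r_prev = q·r_cur + r_new produces the new row as (previous row) − q·(current row):
  row A: (9, 1, 0)   [1·9 + 0·5 = 9]
  row B: (5, 0, 1)   [0·9 + 1·5 = 5]
  9 = 1·5 + 4   → row C = row A − 1·row B = (4, 1, −1)   [check: 1·9 − 1·5 = 4]
  5 = 1·4 + 1   → row D = row B − 1·row C = (1, −1, 2)   [check: −1·9 + 2·5 = 1]
  4 = 4·1 + 0   → remainder 0, stop. gcd = 1 (last nonzero row D).
The gcd is 1, so 5 is invertible mod 9. The last nonzero row gives −1·9 + 2·5 = 1, so t = 2. So 5^(−1) ≡ 2 (mod 9). Verify: 5 · 2 = 10 ≡ 1 (mod 9). ✓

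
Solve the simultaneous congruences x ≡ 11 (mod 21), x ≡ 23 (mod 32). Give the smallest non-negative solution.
The moduli 21, 32 are pairwise coprime, so by the CRT there is a unique solution mod 21·32 = 672.
Solve by successive substitution. Start with x ≡ 11 (mod 21).
  Combine with x ≡ 23 (mod 32): write x = 11 + 21·t and require 11 + 21·t ≡ 23 (mod 32), i.e. 21·t ≡ 23 − 11 ≡ 12 (mod 32). Since 21^(−1) ≡ 29 (mod 32), t ≡ 29·12 ≡ 28 (mod 32). So x ≡ 11 + 21·28 = 599 (mod 672).
Unique solution in [0, 672): x = 599.

Final answer: x ≡ 599 (mod 672); the representative in [0, 672) is 599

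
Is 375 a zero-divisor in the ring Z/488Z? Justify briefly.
gcd(375, 488) = 1, so 375 is a unit in Z/488Z (it has a multiplicative inverse). A unit cannot be a zero-divisor: if 375·b ≡ 0 then multiplying both sides by 375^(−1) gives b ≡ 0. So 375 is not a zero-divisor.

Final answer: NO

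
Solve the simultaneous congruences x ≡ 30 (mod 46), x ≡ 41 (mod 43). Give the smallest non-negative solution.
The moduli 46, 43 are pairwise coprime, so by the CRT there is a unique solution mod 46·43 = 1978.
Solve by successive substitution. Start with x ≡ 30 (mod 46).
  Combine with x ≡ 41 (mod 43): write x = 30 + 46·t and require 30 + 46·t ≡ 41 (mod 43), i.e. 46·t ≡ 41 − 30 ≡ 11 (mod 43). Since 46^(−1) ≡ 29 (mod 43) (46 ≡ 3 (mod 43)), t ≡ 29·11 ≡ 18 (mod 43). So x ≡ 30 + 46·18 = 858 (mod 1978).
Unique solution in [0, 1978): x = 858.

Final answer: x ≡ 858 (mod 1978); the representative in [0, 1978) is 858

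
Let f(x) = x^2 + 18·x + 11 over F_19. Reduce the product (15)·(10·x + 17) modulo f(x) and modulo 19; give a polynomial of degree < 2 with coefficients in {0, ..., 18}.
Multiply as integer polynomials: a · b = 150·x + 255. Reducing coefficients mod 19: a · b ≡ 17·x + 8. This already has degree < 2, so no reduction by f is needed. Hence a · b ≡ 17·x + 8 in F_19[x]/(f).

Final answer: a · b ≡ 17·x + 8 (mod f(x))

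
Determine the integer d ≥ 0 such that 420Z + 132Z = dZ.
In the PID Z, (a, b) is generated by gcd(a, b). Compute gcd(420, 132) with the extended Euclidean algorithm, tracking rows (r, s, t) with s·420 + t·132 = r:
  row A: (420, 1, 0)   [1·420 + 0·132 = 420]
  row B: (132, 0, 1)   [0·420 + 1·132 = 132]
  420 = 3·132 + 24   → row C = row A − 3·row B = (24, 1, −3)   [check: 1·420 − 3·132 = 24]
  132 = 5·24 + 12   → row D = row B − 5·row C = (12, −5, 16)   [check: −5·420 + 16·132 = 12]
  24 = 2·12 + 0   → remainder 0, stop. gcd = 12 (last nonzero row D).
So gcd(420, 132) = 12, with Bézout identity −5·420 + 16·132 = 12. Containment (⊇): the Bézout identity exhibits 12 as an element of (420, 132), giving (12) ⊆ (420, 132). Containment (⊆): since 12 | 420 and 12 | 132 (420 = 12·35, 132 = 12·11), every Z-linear combination of 420 and 132 is divisible by 12, so (420, 132) ⊆ (12). Therefore (420, 132) = (12), d = 12.

Final answer: (420, 132) = (12); d = 12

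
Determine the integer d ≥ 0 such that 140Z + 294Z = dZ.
In the PID Z, (a, b) is generated by gcd(a, b). Compute gcd(294, 140) with the extended Euclidean algorithm, tracking rows (r, s, t) with s·294 + t·140 = r:
  row A: (294, 1, 0)   [1·294 + 0·140 = 294]
  row B: (140, 0, 1)   [0·294 + 1·140 = 140]
  294 = 2·140 + 14   → row C = row A − 2·row B = (14, 1, −2)   [check: 1·294 − 2·140 = 14]
  140 = 10·14 + 0   → remainder 0, stop. gcd = 14 (last nonzero row C).
So gcd(140, 294) = 14, with Bézout identity 1·294 − 2·140 = 14. Containment (⊇): the Bézout identity exhibits 14 as an element of (140, 294), giving (14) ⊆ (140, 294). Containment (⊆): since 14 | 140 and 14 | 294 (140 = 14·10, 294 = 14·21), every Z-linear combination of 140 and 294 is divisible by 14, so (140, 294) ⊆ (14). Therefore (140, 294) = (14), d = 14.

Final answer: (140, 294) = (14); d = 14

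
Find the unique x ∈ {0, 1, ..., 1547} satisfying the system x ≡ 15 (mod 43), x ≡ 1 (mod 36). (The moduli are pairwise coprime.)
x ≡ 1477 (mod 1548); the representative in [0, 1548) is 1477

The moduli 43, 36 are pairwise coprime, so by the CRT there is a unique solution mod 43·36 = 1548.
Solve by successive substitution. Start with x ≡ 15 (mod 43).
  Combine with x ≡ 1 (mod 36): write x = 15 + 43·t and require 15 + 43·t ≡ 1 (mod 36), i.e. 43·t ≡ 1 − 15 ≡ 22 (mod 36). Since 43^(−1) ≡ 31 (mod 36) (43 ≡ 7 (mod 36)), t ≡ 31·22 ≡ 34 (mod 36). So x ≡ 15 + 43·34 = 1477 (mod 1548).
Unique solution in [0, 1548): x = 1477.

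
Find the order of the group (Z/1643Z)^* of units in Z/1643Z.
(Z/1643Z)^* consists of the classes a with gcd(a, 1643) = 1, so its order is φ(1643). φ is multiplicative, with φ(p^e) = p^e − p^(e−1). Factorise 1643 = 31 · 53. Then
  φ(1643) = (31 − 1) · (53 − 1) = 30 · 52 = 1560.
Thus |(Z/1643Z)^*| = 1560.

Final answer: |(Z/1643Z)^*| = 1560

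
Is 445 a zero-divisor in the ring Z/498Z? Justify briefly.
NO

gcd(445, 498) = 1, so 445 is a unit in Z/498Z (it has a multiplicative inverse). A unit cannot be a zero-divisor: if 445·b ≡ 0 then multiplying both sides by 445^(−1) gives b ≡ 0. So 445 is not a zero-divisor.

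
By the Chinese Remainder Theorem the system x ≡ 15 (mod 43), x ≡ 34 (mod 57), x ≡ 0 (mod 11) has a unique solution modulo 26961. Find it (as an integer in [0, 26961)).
The moduli 43, 57, 11 are pairwise coprime, so by the CRT there is a unique solution mod 43·57·11 = 26961.
Solve by successive substitution. Start with x ≡ 15 (mod 43).
  Combine with x ≡ 34 (mod 57): write x = 15 + 43·t and require 15 + 43·t ≡ 34 (mod 57), i.e. 43·t ≡ 34 − 15 ≡ 19 (mod 57). Since 43^(−1) ≡ 4 (mod 57), t ≡ 4·19 ≡ 19 (mod 57). So x ≡ 15 + 43·19 = 832 (mod 2451).
  Combine with x ≡ 0 (mod 11): write x = 832 + 2451·t and require 832 + 2451·t ≡ 0 (mod 11), i.e. 2451·t ≡ 0 − 832 ≡ 4 (mod 11). Since 2451^(−1) ≡ 5 (mod 11) (2451 ≡ 9 (mod 11)), t ≡ 5·4 ≡ 9 (mod 11). So x ≡ 832 + 2451·9 = 22891 (mod 26961).
Unique solution in [0, 26961): x = 22891.

Final answer: x ≡ 22891 (mod 26961); the representative in [0, 26961) is 22891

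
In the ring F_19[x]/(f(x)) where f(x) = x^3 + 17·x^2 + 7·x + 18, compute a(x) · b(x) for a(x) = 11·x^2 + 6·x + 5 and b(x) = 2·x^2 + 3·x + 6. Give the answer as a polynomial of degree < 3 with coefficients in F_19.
Multiply as integer polynomials: a · b = 22·x^4 + 45·x^3 + 94·x^2 + 51·x + 30. Reducing coefficients mod 19: a · b ≡ 3·x^4 + 7·x^3 + 18·x^2 + 13·x + 11. Now divide by f(x) = x^3 + 17·x^2 + 7·x + 18 in F_19[x], eliminating the leading term at each step:
  leading term 3·x^4: subtract (3·x)·f(x) = 3·x^4 + 13·x^3 + 2·x^2 + 16·x, leaving 13·x^3 + 16·x^2 + 16·x + 11 (coefficients mod 19)
  leading term 13·x^3: subtract (13)·f(x) = 13·x^3 + 12·x^2 + 15·x + 6, leaving 4·x^2 + x + 5 (coefficients mod 19)
The degree is now < 3, so this is the remainder. Hence a · b ≡ 4·x^2 + x + 5 in F_19[x]/(f).

Final answer: a · b ≡ 4·x^2 + x + 5 (mod f(x))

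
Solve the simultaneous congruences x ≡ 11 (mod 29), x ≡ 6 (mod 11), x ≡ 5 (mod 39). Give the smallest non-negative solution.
The moduli 29, 11, 39 are pairwise coprime, so by the CRT there is a unique solution mod 29·11·39 = 12441.
Solve by successive substitution. Start with x ≡ 11 (mod 29).
  Combine with x ≡ 6 (mod 11): write x = 11 + 29·t and require 11 + 29·t ≡ 6 (mod 11), i.e. 29·t ≡ 6 − 11 ≡ 6 (mod 11). Since 29^(−1) ≡ 8 (mod 11) (29 ≡ 7 (mod 11)), t ≡ 8·6 ≡ 4 (mod 11). So x ≡ 11 + 29·4 = 127 (mod 319).
  Combine with x ≡ 5 (mod 39): write x = 127 + 319·t and require 127 + 319·t ≡ 5 (mod 39), i.e. 319·t ≡ 5 − 127 ≡ 34 (mod 39). Since 319^(−1) ≡ 28 (mod 39) (319 ≡ 7 (mod 39)), t ≡ 28·34 ≡ 16 (mod 39). So x ≡ 127 + 319·16 = 5231 (mod 12441).
Unique solution in [0, 12441): x = 5231.

Final answer: x ≡ 5231 (mod 12441); the representative in [0, 12441) is 5231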